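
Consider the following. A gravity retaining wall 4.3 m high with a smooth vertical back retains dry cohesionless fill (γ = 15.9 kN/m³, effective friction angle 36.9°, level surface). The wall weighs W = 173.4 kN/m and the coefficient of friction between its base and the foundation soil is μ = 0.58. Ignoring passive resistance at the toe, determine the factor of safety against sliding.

K_a = tan²(45° − 36.9°/2) = 0.2497.
P_a = ½K_aγH² = 0.5×0.2497×15.9×4.3² = 36.70 kN/m, acting at H/3 = 1.433 m above the base.
FS_sliding = μW / P_a = 0.58×173.4 / 36.70 = 2.740.

2.74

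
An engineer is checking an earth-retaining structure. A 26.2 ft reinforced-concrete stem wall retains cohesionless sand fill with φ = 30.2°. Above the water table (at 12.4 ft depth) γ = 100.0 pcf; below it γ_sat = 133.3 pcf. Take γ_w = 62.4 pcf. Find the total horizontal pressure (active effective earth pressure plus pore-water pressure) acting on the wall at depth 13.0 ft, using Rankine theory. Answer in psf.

K_a = (1 − sin φ)/(1 + sin φ) = 0.3307.
γ' = 133.3 − 62.4 = 70.90 pcf.
Effective vertical stress at 13.0 ft: σ'_v = 100.0×12.4 + 70.90×0.600 = 1283 psf.
σ'_h = K_a σ'_v = 0.3307 × 1283 = 424.1 psf; u = γ_w × 0.600 = 37.44 psf.
Total σ_h = 424.1 + 37.44 = 461.5 psf.

462 psf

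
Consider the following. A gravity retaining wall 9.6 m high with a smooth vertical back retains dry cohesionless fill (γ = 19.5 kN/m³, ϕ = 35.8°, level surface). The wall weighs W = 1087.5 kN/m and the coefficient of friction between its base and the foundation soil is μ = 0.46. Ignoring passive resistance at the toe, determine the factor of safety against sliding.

2.13

K_a = tan²(45° − 35.8°/2) = 0.2619.
P_a = ½K_aγH² = 0.5×0.2619×19.5×9.6² = 235.3 kN/m, acting at H/3 = 3.200 m above the base.
FS_sliding = μW / P_a = 0.46×1087.5 / 235.3 = 2.126.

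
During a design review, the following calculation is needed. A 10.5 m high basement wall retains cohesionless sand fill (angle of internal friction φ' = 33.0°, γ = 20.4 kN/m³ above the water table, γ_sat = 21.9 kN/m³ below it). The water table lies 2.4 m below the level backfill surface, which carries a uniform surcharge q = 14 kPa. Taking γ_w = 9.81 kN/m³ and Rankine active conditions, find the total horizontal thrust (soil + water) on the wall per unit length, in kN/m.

K_a = tan²(45° − φ/2) = 0.2948.
γ' = 21.9 − 9.81 = 12.09 kN/m³. h₂ = H − d_w = 8.1 m.
σ'_h: at surface K_a·q = 4.127; at WT K_a(q+γd_w) = 18.56; at base K_a(q+γd_w+γ'h₂) = 47.43 kPa.
P₁ = ½(4.127+18.56)×2.4 = 27.23; P₂ = ½(18.56+47.43)×8.1 = 267.3; P_w = ½γ_w h₂² = 321.8.
Total = 27.23+267.3+321.8 = 616.3 kN/m.

616 kN/m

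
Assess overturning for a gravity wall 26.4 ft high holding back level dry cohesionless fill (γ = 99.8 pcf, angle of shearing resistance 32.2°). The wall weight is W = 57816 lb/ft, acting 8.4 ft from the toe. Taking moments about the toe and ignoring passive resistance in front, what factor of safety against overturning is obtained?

K_a = tan²(45° − 32.2°/2) = 0.3047.
P_a = ½K_aγH² = 0.5×0.3047×99.8×26.4² = 10600 lb/ft, acting at H/3 = 8.800 ft above the base.
Overturning moment M_o = P_a × H/3 = 10600 × 8.800 = 93260.
Resisting moment M_r = W × 8.4 = 57816 × 8.4 = 485700.
FS_overturning = M_r/M_o = 485700/93260 = 5.207.

5.21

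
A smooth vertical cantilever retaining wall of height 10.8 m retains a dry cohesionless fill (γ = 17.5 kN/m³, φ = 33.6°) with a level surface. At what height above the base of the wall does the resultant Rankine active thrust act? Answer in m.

3.60 m

K_a = 0.2875.
The pressure distribution is triangular, so the resultant acts at H/3 above the base = 10.8/3 = 3.600 m.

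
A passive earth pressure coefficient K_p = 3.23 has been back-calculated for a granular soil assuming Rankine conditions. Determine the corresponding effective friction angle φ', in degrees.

K_p = (1+sin φ)/(1−sin φ) ⇒ sin φ = (K_p − 1)/(K_p + 1) = 0.5272.
φ = arcsin(0.5272) = 31.82°.

31.8°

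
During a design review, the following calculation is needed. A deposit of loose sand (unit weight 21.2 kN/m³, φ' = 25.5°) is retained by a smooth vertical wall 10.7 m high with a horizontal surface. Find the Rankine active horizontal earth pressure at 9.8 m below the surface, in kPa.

K_a = (1 − sin φ)/(1 + sin φ) = 0.3981.
σ_h = K_a γ z = 0.3981 × 21.2 × 9.8 = 82.71 kPa.

82.7 kPa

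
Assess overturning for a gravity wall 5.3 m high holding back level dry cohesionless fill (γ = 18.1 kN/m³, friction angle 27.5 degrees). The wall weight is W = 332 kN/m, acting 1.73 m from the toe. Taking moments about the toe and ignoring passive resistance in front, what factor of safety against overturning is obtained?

K_a = tan²(45° − 27.5°/2) = 0.3682.
P_a = ½K_aγH² = 0.5×0.3682×18.1×5.3² = 93.61 kN/m, acting at H/3 = 1.767 m above the base.
Overturning moment M_o = P_a × H/3 = 93.61 × 1.767 = 165.4.
Resisting moment M_r = W × 1.73 = 332 × 1.73 = 574.4.
FS_overturning = M_r/M_o = 574.4/165.4 = 3.473.

3.47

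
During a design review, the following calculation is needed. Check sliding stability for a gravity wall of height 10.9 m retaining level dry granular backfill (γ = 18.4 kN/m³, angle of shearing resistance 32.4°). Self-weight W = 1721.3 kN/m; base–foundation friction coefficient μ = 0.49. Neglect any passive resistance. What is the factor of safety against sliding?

2.55

K_a = tan²(45° − 32.4°/2) = 0.3022.
P_a = ½K_aγH² = 0.5×0.3022×18.4×10.9² = 330.4 kN/m, acting at H/3 = 3.633 m above the base.
FS_sliding = μW / P_a = 0.49×1721.3 / 330.4 = 2.553.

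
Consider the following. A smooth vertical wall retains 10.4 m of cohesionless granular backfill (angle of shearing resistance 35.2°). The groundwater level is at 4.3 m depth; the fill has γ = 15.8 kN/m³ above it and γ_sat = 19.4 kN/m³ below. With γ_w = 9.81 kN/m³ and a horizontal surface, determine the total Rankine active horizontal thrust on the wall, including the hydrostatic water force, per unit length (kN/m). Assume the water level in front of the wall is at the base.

381 kN/m

K_a = tan²(45° − φ/2) = 0.2687.
γ' = 19.4 − 9.81 = 9.590 kN/m³. Depth below WT = 6.1 m.
σ'_h at WT = K_a γ d_w = 18.25 kPa; at base = 18.25 + K_a γ' × 6.1 = 33.97 kPa.
P₁ (0–4.3 m) = ½×18.25×4.3 = 39.25. P₂ (4.3–10.4 m) = ½(18.25+33.97)×6.1 = 159.3.
P_w = ½ γ_w h₂² = 0.5×9.81×6.1² = 182.5. Total = 39.25+159.3+182.5 = 381.1 kN/m.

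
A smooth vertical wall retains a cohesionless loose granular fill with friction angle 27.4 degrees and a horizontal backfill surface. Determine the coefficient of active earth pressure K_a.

0.370

K_a = (1 − sin φ)/(1 + sin φ) = (1 − sin 27.4°)/(1 + sin 27.4°) = 0.3697.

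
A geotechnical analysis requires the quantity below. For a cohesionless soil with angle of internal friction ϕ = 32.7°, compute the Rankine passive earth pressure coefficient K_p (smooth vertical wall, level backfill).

3.35

K_p = (1 + sin φ)/(1 − sin φ) = tan²(45° + 32.7°/2) = 3.350.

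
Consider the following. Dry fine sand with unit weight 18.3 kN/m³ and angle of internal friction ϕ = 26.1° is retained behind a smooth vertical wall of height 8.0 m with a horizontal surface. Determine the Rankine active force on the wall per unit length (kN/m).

K_a = tan²(45° − φ/2) = 0.3889.
P_a = ½ K_a γ H² = 0.5 × 0.3889 × 18.3 × 8.0² = 227.8 kN/m.

228 kN/m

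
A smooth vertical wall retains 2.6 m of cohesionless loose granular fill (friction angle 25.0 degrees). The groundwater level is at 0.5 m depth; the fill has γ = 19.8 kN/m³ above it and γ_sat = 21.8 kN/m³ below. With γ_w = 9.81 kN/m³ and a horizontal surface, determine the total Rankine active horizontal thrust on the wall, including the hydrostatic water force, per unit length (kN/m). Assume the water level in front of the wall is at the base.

41.8 kN/m

K_a = tan²(45° − φ/2) = 0.4059.
γ' = 21.8 − 9.81 = 11.99 kN/m³. Depth below WT = 2.1 m.
σ'_h at WT = K_a γ d_w = 4.018 kPa; at base = 4.018 + K_a γ' × 2.1 = 14.24 kPa.
P₁ (0–0.5 m) = ½×4.018×0.5 = 1.004. P₂ (0.5–2.6 m) = ½(4.018+14.24)×2.1 = 19.17.
P_w = ½ γ_w h₂² = 0.5×9.81×2.1² = 21.63. Total = 1.004+19.17+21.63 = 41.80 kN/m.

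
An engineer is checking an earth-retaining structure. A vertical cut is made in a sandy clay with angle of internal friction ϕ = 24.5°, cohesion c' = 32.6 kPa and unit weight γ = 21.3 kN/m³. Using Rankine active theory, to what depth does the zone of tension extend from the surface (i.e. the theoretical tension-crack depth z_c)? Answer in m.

4.76 m

K_a = tan²(45° − 24.5°/2) = 0.4137; √K_a = 0.6432.
The active pressure is zero where K_a γ z = 2c√K_a, so z_c = 2c/(γ√K_a) = 2×32.6/(21.3×0.6432) = 4.759 m.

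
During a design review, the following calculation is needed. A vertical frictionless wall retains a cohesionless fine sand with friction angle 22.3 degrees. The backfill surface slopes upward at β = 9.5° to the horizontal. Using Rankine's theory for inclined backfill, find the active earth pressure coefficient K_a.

0.479

K_a = cos β · (cos β − √(cos²β − cos²φ)) / (cos β + √(cos²β − cos²φ)).
cos β = 0.9863, cos φ = 0.9252, √(cos²β − cos²φ) = 0.3417.
K_a = 0.9863 × (0.9863 − 0.3417)/(0.9863 + 0.3417) = 0.4787.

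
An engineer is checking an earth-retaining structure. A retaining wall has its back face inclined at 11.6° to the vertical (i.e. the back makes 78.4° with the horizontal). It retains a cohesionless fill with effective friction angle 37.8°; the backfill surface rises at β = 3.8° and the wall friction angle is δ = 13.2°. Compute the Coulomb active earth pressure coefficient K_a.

K_a = sin²(α+φ) / [sin²α · sin(α−δ) · (1 + √{sin(φ+δ)sin(φ−β) / (sin(α−δ)sin(α+β))})²].
With α = 78.4°, φ = 37.8°, δ = 13.2°, β = 3.8°: K_a = 0.3216.

0.322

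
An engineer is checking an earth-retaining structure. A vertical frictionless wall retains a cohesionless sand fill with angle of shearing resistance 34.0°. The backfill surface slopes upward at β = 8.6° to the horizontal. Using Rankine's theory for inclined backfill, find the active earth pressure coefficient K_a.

K_a = cos β · (cos β − √(cos²β − cos²φ)) / (cos β + √(cos²β − cos²φ)).
cos β = 0.9888, cos φ = 0.8290, √(cos²β − cos²φ) = 0.5388.
K_a = 0.9888 × (0.9888 − 0.5388)/(0.9888 + 0.5388) = 0.2912.

0.291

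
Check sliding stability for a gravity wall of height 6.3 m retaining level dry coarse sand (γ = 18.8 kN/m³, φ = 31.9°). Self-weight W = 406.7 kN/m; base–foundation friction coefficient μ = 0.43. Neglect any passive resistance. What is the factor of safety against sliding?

1.52

K_a = tan²(45° − 31.9°/2) = 0.3085.
P_a = ½K_aγH² = 0.5×0.3085×18.8×6.3² = 115.1 kN/m, acting at H/3 = 2.100 m above the base.
FS_sliding = μW / P_a = 0.43×406.7 / 115.1 = 1.519.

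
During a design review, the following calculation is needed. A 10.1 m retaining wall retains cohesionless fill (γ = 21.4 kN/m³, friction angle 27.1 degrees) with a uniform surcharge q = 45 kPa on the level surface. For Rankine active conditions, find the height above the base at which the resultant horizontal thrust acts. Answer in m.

K_a = 0.3741.
Triangular part P₁ = ½K_aγH² = 408.3 at H/3 = 3.367 m; rectangular part P₂ = K_a q H = 170.0 at H/2 = 5.050 m.
ȳ = (P₁·3.367 + P₂·5.050)/(P₁+P₂) = 3.862 m.

3.86 m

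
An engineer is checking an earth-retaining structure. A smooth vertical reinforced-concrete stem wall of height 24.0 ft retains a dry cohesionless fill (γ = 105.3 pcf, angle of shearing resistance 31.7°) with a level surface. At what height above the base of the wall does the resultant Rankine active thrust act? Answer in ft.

K_a = 0.3111.
The pressure distribution is triangular, so the resultant acts at H/3 above the base = 24.0/3 = 8.000 ft.

8.00 ft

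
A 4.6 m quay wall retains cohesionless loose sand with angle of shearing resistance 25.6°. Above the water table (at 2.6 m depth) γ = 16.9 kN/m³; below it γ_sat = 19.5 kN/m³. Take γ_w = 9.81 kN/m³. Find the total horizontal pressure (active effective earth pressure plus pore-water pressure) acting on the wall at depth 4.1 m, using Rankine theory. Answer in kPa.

37.9 kPa

K_a = (1 − sin φ)/(1 + sin φ) = 0.3966.
γ' = 19.5 − 9.81 = 9.690 kN/m³.
Effective vertical stress at 4.1 m: σ'_v = 16.9×2.6 + 9.690×1.50 = 58.47 kPa.
σ'_h = K_a σ'_v = 0.3966 × 58.47 = 23.19 kPa; u = γ_w × 1.50 = 14.71 kPa.
Total σ_h = 23.19 + 14.71 = 37.90 kPa.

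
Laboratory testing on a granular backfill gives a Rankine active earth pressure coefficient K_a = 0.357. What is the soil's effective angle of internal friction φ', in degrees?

K_a = tan²(45° − φ/2) ⇒ 45° − φ/2 = arctan(√0.357) = 30.86°.
φ = 2(45° − 30.86°) = 28.28°.

28.3°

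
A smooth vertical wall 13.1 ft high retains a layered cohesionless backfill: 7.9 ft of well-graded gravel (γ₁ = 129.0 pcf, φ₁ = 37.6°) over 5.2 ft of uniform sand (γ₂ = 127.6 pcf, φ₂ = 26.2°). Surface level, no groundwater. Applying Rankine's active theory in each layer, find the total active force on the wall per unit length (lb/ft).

3700 lb/ft

K_a1 = tan²(45°−37.6°/2) = 0.2421; K_a2 = tan²(45°−26.2°/2) = 0.3874.
Layer 1: σ at base = K_a1 γ₁ h₁ = 246.7 psf; P₁ = ½×246.7×7.9 = 974.7.
Layer 2: σ_v at top = γ₁h₁ = 1019; σ_h top = K_a2×1019 = 394.8; σ_h base = K_a2×(1019+127.6×5.2) = 651.9.
P₂ = ½(394.8+651.9)×5.2 = 2722. Total P_a = 974.7+2722 = 3696 lb/ft.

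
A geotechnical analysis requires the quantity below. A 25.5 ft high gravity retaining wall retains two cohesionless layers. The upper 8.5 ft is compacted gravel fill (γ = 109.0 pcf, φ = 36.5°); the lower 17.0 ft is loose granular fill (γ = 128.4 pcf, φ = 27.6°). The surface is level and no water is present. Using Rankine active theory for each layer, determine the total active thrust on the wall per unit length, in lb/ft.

13600 lb/ft

K_a1 = tan²(45°−36.5°/2) = 0.2541; K_a2 = tan²(45°−27.6°/2) = 0.3668.
Layer 1: σ at base = K_a1 γ₁ h₁ = 235.4 psf; P₁ = ½×235.4×8.5 = 1000.
Layer 2: σ_v at top = γ₁h₁ = 926.5; σ_h top = K_a2×926.5 = 339.8; σ_h base = K_a2×(926.5+128.4×17.0) = 1140.
P₂ = ½(339.8+1140)×17.0 = 12580. Total P_a = 1000+12580 = 13580 lb/ft.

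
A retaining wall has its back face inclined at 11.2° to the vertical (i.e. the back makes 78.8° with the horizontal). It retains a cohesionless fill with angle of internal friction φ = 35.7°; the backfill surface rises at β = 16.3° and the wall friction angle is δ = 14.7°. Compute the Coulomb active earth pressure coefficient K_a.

K_a = sin²(α+φ) / [sin²α · sin(α−δ) · (1 + √{sin(φ+δ)sin(φ−β) / (sin(α−δ)sin(α+β))})²].
With α = 78.8°, φ = 35.7°, δ = 14.7°, β = 16.3°: K_a = 0.4063.

0.406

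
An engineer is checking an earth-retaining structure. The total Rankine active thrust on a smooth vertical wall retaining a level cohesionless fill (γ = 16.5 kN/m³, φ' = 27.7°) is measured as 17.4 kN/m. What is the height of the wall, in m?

2.40 m

K_a = 0.3653. P_a = ½ K_a γ H² ⇒ H = √(2P_a/(K_a γ)).
H = √(2×17.4/(0.3653×16.5)) = 2.403 m.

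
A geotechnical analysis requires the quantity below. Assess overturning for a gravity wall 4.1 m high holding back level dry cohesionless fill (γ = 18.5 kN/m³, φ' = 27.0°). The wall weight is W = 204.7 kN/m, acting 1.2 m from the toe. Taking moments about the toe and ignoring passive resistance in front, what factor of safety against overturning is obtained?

K_a = tan²(45° − 27.0°/2) = 0.3755.
P_a = ½K_aγH² = 0.5×0.3755×18.5×4.1² = 58.39 kN/m, acting at H/3 = 1.367 m above the base.
Overturning moment M_o = P_a × H/3 = 58.39 × 1.367 = 79.80.
Resisting moment M_r = W × 1.2 = 204.7 × 1.2 = 245.6.
FS_overturning = M_r/M_o = 245.6/79.80 = 3.078.

3.08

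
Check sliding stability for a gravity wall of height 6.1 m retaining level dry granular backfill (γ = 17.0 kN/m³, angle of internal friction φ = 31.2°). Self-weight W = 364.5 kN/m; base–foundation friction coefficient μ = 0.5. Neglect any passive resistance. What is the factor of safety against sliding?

K_a = tan²(45° − 31.2°/2) = 0.3175.
P_a = ½K_aγH² = 0.5×0.3175×17.0×6.1² = 100.4 kN/m, acting at H/3 = 2.033 m above the base.
FS_sliding = μW / P_a = 0.5×364.5 / 100.4 = 1.815.

1.81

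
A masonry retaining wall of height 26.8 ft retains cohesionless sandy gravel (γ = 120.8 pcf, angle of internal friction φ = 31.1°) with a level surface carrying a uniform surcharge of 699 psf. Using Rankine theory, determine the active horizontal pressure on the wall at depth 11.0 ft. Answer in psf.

646 psf

K_a = (1 − sin φ)/(1 + sin φ) = 0.3188.
σ_v = γz + q = 120.8 × 11.0 + 699 = 2028 psf.
σ_h = K_a σ_v = 0.3188 × 2028 = 646.5 psf.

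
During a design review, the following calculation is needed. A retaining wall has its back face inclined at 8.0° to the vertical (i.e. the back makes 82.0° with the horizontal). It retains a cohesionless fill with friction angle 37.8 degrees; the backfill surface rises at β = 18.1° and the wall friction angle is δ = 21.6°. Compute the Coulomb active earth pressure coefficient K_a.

K_a = sin²(α+φ) / [sin²α · sin(α−δ) · (1 + √{sin(φ+δ)sin(φ−β) / (sin(α−δ)sin(α+β))})²].
With α = 82.0°, φ = 37.8°, δ = 21.6°, β = 18.1°: K_a = 0.3528.

0.353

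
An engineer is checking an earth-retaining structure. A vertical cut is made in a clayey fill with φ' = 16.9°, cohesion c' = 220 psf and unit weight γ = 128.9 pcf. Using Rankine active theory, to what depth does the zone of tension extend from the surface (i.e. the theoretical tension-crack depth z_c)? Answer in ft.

4.60 ft

K_a = tan²(45° − 16.9°/2) = 0.5495; √K_a = 0.7413.
The active pressure is zero where K_a γ z = 2c√K_a, so z_c = 2c/(γ√K_a) = 2×220/(128.9×0.7413) = 4.605 ft.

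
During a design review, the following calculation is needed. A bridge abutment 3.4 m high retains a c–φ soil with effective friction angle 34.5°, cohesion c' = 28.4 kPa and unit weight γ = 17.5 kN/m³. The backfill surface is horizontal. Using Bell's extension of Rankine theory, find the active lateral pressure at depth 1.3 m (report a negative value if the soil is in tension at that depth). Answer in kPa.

-23.6 kPa

K_a = (1 − sin φ)/(1 + sin φ) = 0.2768.
σ_a = K_a γ z − 2c√K_a = 0.2768×17.5×1.3 − 2×28.4×0.5261 = -23.59 kPa.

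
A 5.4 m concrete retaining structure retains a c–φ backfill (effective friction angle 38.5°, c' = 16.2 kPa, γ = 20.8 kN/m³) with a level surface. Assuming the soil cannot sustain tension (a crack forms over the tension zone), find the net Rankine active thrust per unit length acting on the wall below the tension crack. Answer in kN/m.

K_a = 0.2327; √K_a = 0.4823.
Tension-crack depth z_c = 2c/(γ√K_a) = 2×16.2/(20.8×0.4823) = 3.229 m.
σ_a at base = K_a γ H − 2c√K_a = 0.2327×20.8×5.4 − 2×16.2×0.4823 = 10.50 kPa.
P_a = ½ × 10.50 × (H − z_c) = 0.5×10.50×2.171 = 11.40 kN/m.

11.4 kN/m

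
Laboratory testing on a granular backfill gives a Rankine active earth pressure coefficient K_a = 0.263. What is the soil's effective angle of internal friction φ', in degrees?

35.7°

K_a = tan²(45° − φ/2) ⇒ 45° − φ/2 = arctan(√0.263) = 27.15°.
φ = 2(45° − 27.15°) = 35.70°.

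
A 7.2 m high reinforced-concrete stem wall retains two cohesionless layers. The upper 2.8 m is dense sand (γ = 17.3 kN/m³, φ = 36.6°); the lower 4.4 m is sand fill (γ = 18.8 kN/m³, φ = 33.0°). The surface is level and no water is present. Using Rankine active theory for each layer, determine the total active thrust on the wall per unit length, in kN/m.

134 kN/m

K_a1 = tan²(45°−36.6°/2) = 0.2530; K_a2 = tan²(45°−33.0°/2) = 0.2948.
Layer 1: σ at base = K_a1 γ₁ h₁ = 12.25 kPa; P₁ = ½×12.25×2.8 = 17.15.
Layer 2: σ_v at top = γ₁h₁ = 48.44; σ_h top = K_a2×48.44 = 14.28; σ_h base = K_a2×(48.44+18.8×4.4) = 38.67.
P₂ = ½(14.28+38.67)×4.4 = 116.5. Total P_a = 17.15+116.5 = 133.6 kN/m.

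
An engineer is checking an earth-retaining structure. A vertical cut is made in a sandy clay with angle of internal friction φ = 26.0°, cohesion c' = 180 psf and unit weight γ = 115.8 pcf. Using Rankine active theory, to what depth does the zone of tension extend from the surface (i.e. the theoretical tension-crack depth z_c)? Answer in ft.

K_a = tan²(45° − 26.0°/2) = 0.3905; √K_a = 0.6249.
The active pressure is zero where K_a γ z = 2c√K_a, so z_c = 2c/(γ√K_a) = 2×180/(115.8×0.6249) = 4.975 ft.

4.98 ft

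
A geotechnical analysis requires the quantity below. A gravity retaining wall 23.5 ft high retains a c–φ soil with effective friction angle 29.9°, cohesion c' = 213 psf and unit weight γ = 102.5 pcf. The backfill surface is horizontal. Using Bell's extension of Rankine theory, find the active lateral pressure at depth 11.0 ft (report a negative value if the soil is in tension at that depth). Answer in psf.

131 psf

K_a = (1 − sin φ)/(1 + sin φ) = 0.3347.
σ_a = K_a γ z − 2c√K_a = 0.3347×102.5×11.0 − 2×213×0.5785 = 130.9 psf.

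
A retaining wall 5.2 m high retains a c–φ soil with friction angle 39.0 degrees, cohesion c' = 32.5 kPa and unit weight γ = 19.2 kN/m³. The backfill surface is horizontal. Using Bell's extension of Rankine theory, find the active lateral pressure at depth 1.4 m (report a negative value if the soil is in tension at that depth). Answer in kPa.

-24.9 kPa

K_a = (1 − sin φ)/(1 + sin φ) = 0.2275.
σ_a = K_a γ z − 2c√K_a = 0.2275×19.2×1.4 − 2×32.5×0.4770 = -24.89 kPa.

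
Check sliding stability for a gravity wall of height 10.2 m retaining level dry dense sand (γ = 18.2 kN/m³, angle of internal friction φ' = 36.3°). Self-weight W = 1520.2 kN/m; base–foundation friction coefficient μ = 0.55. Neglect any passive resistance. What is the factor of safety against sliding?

3.45

K_a = tan²(45° − 36.3°/2) = 0.2563.
P_a = ½K_aγH² = 0.5×0.2563×18.2×10.2² = 242.6 kN/m, acting at H/3 = 3.400 m above the base.
FS_sliding = μW / P_a = 0.55×1520.2 / 242.6 = 3.446.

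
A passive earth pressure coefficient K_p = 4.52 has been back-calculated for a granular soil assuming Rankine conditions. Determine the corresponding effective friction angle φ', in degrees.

39.6°

K_p = (1+sin φ)/(1−sin φ) ⇒ sin φ = (K_p − 1)/(K_p + 1) = 0.6377.
φ = arcsin(0.6377) = 39.62°.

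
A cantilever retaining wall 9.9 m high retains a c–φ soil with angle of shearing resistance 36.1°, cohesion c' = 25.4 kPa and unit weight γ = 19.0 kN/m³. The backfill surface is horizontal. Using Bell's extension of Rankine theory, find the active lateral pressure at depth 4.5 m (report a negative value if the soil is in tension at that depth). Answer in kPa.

K_a = (1 − sin φ)/(1 + sin φ) = 0.2585.
σ_a = K_a γ z − 2c√K_a = 0.2585×19.0×4.5 − 2×25.4×0.5084 = -3.727 kPa.

-3.73 kPa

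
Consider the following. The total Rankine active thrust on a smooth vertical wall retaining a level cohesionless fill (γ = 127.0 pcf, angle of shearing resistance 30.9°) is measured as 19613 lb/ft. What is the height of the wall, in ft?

K_a = 0.3214. P_a = ½ K_a γ H² ⇒ H = √(2P_a/(K_a γ)).
H = √(2×19613/(0.3214×127.0)) = 31.00 ft.

31.0 ft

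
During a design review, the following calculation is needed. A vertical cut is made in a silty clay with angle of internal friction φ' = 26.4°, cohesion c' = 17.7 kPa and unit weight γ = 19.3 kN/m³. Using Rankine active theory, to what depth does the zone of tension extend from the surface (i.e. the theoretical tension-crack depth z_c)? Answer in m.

K_a = tan²(45° − 26.4°/2) = 0.3844; √K_a = 0.6200.
The active pressure is zero where K_a γ z = 2c√K_a, so z_c = 2c/(γ√K_a) = 2×17.7/(19.3×0.6200) = 2.958 m.

2.96 m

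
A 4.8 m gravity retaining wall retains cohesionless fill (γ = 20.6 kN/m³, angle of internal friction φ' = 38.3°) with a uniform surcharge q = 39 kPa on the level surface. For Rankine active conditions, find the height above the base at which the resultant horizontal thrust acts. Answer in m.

K_a = 0.2347.
Triangular part P₁ = ½K_aγH² = 55.71 at H/3 = 1.600 m; rectangular part P₂ = K_a q H = 43.94 at H/2 = 2.400 m.
ȳ = (P₁·1.600 + P₂·2.400)/(P₁+P₂) = 1.953 m.

1.95 m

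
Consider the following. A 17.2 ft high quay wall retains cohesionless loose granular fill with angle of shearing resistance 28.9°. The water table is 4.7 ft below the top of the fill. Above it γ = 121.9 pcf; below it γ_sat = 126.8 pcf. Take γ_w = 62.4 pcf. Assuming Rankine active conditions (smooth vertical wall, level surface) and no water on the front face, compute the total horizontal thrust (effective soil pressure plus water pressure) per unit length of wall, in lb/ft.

9590 lb/ft

K_a = tan²(45° − φ/2) = 0.3484.
γ' = 126.8 − 62.4 = 64.40 pcf. Depth below WT = 12.5 ft.
σ'_h at WT = K_a γ d_w = 199.6 psf; at base = 199.6 + K_a γ' × 12.5 = 480.0 psf.
P₁ (0–4.7 ft) = ½×199.6×4.7 = 469.0. P₂ (4.7–17.2 ft) = ½(199.6+480.0)×12.5 = 4248.
P_w = ½ γ_w h₂² = 0.5×62.4×12.5² = 4875. Total = 469.0+4248+4875 = 9592 lb/ft.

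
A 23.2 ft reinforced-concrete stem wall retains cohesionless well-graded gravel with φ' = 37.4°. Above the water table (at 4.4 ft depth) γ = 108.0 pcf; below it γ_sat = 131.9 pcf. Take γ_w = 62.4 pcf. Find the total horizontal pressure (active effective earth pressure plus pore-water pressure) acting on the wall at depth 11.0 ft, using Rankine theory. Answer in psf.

K_a = (1 − sin φ)/(1 + sin φ) = 0.2443.
γ' = 131.9 − 62.4 = 69.50 pcf.
Effective vertical stress at 11.0 ft: σ'_v = 108.0×4.4 + 69.50×6.60 = 933.9 psf.
σ'_h = K_a σ'_v = 0.2443 × 933.9 = 228.1 psf; u = γ_w × 6.60 = 411.8 psf.
Total σ_h = 228.1 + 411.8 = 640.0 psf.

640 psf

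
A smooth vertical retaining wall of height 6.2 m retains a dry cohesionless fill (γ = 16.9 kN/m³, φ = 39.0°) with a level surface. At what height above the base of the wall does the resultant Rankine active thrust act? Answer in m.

2.07 m

K_a = 0.2275.
The pressure distribution is triangular, so the resultant acts at H/3 above the base = 6.2/3 = 2.067 m.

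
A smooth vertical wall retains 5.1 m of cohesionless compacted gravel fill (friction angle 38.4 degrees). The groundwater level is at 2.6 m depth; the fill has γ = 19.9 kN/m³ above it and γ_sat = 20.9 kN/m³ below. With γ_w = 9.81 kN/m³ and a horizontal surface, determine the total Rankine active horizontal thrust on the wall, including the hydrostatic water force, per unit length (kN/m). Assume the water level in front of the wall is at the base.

K_a = tan²(45° − φ/2) = 0.2337.
γ' = 20.9 − 9.81 = 11.09 kN/m³. Depth below WT = 2.5 m.
σ'_h at WT = K_a γ d_w = 12.09 kPa; at base = 12.09 + K_a γ' × 2.5 = 18.57 kPa.
P₁ (0–2.6 m) = ½×12.09×2.6 = 15.72. P₂ (2.6–5.1 m) = ½(12.09+18.57)×2.5 = 38.33.
P_w = ½ γ_w h₂² = 0.5×9.81×2.5² = 30.66. Total = 15.72+38.33+30.66 = 84.70 kN/m.

84.7 kN/m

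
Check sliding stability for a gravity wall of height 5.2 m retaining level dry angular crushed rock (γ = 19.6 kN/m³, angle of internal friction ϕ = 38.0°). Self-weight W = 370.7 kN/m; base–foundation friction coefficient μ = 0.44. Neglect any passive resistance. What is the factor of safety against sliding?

K_a = tan²(45° − 38.0°/2) = 0.2379.
P_a = ½K_aγH² = 0.5×0.2379×19.6×5.2² = 63.04 kN/m, acting at H/3 = 1.733 m above the base.
FS_sliding = μW / P_a = 0.44×370.7 / 63.04 = 2.587.

2.59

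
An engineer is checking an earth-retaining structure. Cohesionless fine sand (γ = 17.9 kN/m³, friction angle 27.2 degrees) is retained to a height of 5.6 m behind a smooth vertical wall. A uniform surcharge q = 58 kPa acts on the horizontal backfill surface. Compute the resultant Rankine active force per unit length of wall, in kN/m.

K_a = tan²(45° − φ/2) = 0.3726.
Soil triangle: ½ K_a γ H² = 0.5×0.3726×17.9×5.6² = 104.6 kN/m.
Surcharge rectangle: K_a q H = 0.3726×58×5.6 = 121.0 kN/m.
Total = 104.6 + 121.0 = 225.6 kN/m.

226 kN/m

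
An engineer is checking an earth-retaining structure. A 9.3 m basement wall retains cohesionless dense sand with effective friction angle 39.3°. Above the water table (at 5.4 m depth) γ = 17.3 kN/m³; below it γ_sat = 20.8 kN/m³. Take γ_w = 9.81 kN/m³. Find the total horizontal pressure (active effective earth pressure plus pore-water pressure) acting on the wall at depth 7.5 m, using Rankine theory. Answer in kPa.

K_a = (1 − sin φ)/(1 + sin φ) = 0.2245.
γ' = 20.8 − 9.81 = 10.99 kN/m³.
Effective vertical stress at 7.5 m: σ'_v = 17.3×5.4 + 10.99×2.10 = 116.5 kPa.
σ'_h = K_a σ'_v = 0.2245 × 116.5 = 26.15 kPa; u = γ_w × 2.10 = 20.60 kPa.
Total σ_h = 26.15 + 20.60 = 46.75 kPa.

46.7 kPa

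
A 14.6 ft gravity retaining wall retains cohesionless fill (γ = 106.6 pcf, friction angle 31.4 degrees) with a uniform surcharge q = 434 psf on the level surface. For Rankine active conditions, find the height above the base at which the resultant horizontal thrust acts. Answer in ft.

K_a = 0.3149.
Triangular part P₁ = ½K_aγH² = 3578 at H/3 = 4.867 ft; rectangular part P₂ = K_a q H = 1995 at H/2 = 7.300 ft.
ȳ = (P₁·4.867 + P₂·7.300)/(P₁+P₂) = 5.738 ft.

5.74 ft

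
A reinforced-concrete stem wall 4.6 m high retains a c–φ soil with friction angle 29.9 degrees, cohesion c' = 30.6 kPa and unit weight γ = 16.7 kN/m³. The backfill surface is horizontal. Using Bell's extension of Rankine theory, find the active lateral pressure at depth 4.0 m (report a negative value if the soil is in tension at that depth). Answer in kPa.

K_a = (1 − sin φ)/(1 + sin φ) = 0.3347.
σ_a = K_a γ z − 2c√K_a = 0.3347×16.7×4.0 − 2×30.6×0.5785 = -13.05 kPa.

-13.0 kPa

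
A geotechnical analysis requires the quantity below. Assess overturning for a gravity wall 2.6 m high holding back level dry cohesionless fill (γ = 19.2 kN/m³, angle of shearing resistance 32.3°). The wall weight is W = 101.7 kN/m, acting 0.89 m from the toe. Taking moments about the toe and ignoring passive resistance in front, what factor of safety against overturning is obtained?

5.30

K_a = tan²(45° − 32.3°/2) = 0.3035.
P_a = ½K_aγH² = 0.5×0.3035×19.2×2.6² = 19.69 kN/m, acting at H/3 = 0.8667 m above the base.
Overturning moment M_o = P_a × H/3 = 19.69 × 0.8667 = 17.07.
Resisting moment M_r = W × 0.89 = 101.7 × 0.89 = 90.51.
FS_overturning = M_r/M_o = 90.51/17.07 = 5.303.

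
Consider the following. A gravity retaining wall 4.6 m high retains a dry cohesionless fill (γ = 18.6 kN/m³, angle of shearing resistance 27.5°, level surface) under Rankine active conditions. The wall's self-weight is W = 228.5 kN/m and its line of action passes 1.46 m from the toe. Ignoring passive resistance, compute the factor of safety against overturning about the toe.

K_a = tan²(45° − 27.5°/2) = 0.3682.
P_a = ½K_aγH² = 0.5×0.3682×18.6×4.6² = 72.46 kN/m, acting at H/3 = 1.533 m above the base.
Overturning moment M_o = P_a × H/3 = 72.46 × 1.533 = 111.1.
Resisting moment M_r = W × 1.46 = 228.5 × 1.46 = 333.6.
FS_overturning = M_r/M_o = 333.6/111.1 = 3.003.

3.00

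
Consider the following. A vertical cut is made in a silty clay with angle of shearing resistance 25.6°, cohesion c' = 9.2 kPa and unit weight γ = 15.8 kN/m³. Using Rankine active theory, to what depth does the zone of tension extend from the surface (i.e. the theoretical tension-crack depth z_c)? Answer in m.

K_a = tan²(45° − 25.6°/2) = 0.3966; √K_a = 0.6297.
The active pressure is zero where K_a γ z = 2c√K_a, so z_c = 2c/(γ√K_a) = 2×9.2/(15.8×0.6297) = 1.849 m.

1.85 m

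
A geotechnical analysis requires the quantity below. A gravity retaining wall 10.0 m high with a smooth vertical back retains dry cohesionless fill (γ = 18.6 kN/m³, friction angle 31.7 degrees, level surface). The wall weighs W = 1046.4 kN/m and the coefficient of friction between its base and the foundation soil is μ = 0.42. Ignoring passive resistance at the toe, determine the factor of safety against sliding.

1.52

K_a = tan²(45° − 31.7°/2) = 0.3111.
P_a = ½K_aγH² = 0.5×0.3111×18.6×10.0² = 289.3 kN/m, acting at H/3 = 3.333 m above the base.
FS_sliding = μW / P_a = 0.42×1046.4 / 289.3 = 1.519.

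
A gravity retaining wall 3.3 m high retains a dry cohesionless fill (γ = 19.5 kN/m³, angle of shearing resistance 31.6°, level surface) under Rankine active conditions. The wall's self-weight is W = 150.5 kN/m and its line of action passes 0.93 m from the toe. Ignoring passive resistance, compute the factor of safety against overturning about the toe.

K_a = tan²(45° − 31.6°/2) = 0.3123.
P_a = ½K_aγH² = 0.5×0.3123×19.5×3.3² = 33.16 kN/m, acting at H/3 = 1.100 m above the base.
Overturning moment M_o = P_a × H/3 = 33.16 × 1.100 = 36.48.
Resisting moment M_r = W × 0.93 = 150.5 × 0.93 = 140.0.
FS_overturning = M_r/M_o = 140.0/36.48 = 3.837.

3.84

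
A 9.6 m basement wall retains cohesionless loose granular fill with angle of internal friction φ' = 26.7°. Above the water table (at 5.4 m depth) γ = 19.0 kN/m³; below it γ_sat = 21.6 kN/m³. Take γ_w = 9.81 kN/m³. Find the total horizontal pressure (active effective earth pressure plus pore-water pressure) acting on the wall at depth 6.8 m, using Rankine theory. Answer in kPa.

K_a = (1 − sin φ)/(1 + sin φ) = 0.3800.
γ' = 21.6 − 9.81 = 11.79 kN/m³.
Effective vertical stress at 6.8 m: σ'_v = 19.0×5.4 + 11.79×1.40 = 119.1 kPa.
σ'_h = K_a σ'_v = 0.3800 × 119.1 = 45.26 kPa; u = γ_w × 1.40 = 13.73 kPa.
Total σ_h = 45.26 + 13.73 = 58.99 kPa.

59.0 kPa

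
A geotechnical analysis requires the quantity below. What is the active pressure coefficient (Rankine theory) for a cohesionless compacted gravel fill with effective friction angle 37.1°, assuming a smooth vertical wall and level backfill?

0.247

K_a = tan²(45° − φ/2) = tan²(26.45°) = 0.2475.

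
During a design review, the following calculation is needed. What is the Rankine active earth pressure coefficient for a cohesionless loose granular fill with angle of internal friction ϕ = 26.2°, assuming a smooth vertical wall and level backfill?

0.387

K_a = (1 − sin φ)/(1 + sin φ) = (1 − sin 26.2°)/(1 + sin 26.2°) = 0.3874.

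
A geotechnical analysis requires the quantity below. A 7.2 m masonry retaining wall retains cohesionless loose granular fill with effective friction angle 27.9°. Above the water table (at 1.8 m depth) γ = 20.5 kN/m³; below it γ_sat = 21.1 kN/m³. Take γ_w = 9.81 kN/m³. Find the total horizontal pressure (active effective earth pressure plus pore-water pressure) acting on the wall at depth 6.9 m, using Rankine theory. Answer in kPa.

K_a = (1 − sin φ)/(1 + sin φ) = 0.3625.
γ' = 21.1 − 9.81 = 11.29 kN/m³.
Effective vertical stress at 6.9 m: σ'_v = 20.5×1.8 + 11.29×5.10 = 94.48 kPa.
σ'_h = K_a σ'_v = 0.3625 × 94.48 = 34.25 kPa; u = γ_w × 5.10 = 50.03 kPa.
Total σ_h = 34.25 + 50.03 = 84.28 kPa.

84.3 kPa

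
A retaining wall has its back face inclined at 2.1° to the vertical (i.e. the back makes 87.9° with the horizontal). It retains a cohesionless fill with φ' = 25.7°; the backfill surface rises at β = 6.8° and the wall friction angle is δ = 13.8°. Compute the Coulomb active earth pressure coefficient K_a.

K_a = sin²(α+φ) / [sin²α · sin(α−δ) · (1 + √{sin(φ+δ)sin(φ−β) / (sin(α−δ)sin(α+β))})²].
With α = 87.9°, φ = 25.7°, δ = 13.8°, β = 6.8°: K_a = 0.4081.

0.408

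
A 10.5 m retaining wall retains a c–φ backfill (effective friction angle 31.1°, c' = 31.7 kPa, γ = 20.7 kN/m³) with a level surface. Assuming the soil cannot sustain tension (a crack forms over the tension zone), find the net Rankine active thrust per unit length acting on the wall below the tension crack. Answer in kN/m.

K_a = 0.3188; √K_a = 0.5646.
Tension-crack depth z_c = 2c/(γ√K_a) = 2×31.7/(20.7×0.5646) = 5.425 m.
σ_a at base = K_a γ H − 2c√K_a = 0.3188×20.7×10.5 − 2×31.7×0.5646 = 33.49 kPa.
P_a = ½ × 33.49 × (H − z_c) = 0.5×33.49×5.075 = 85.00 kN/m.

85.0 kN/m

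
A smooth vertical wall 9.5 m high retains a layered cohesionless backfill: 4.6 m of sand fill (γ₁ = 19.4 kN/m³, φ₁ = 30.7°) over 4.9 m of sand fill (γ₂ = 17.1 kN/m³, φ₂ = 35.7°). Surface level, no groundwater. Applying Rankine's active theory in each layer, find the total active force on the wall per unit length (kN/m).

K_a1 = tan²(45°−30.7°/2) = 0.3240; K_a2 = tan²(45°−35.7°/2) = 0.2630.
Layer 1: σ at base = K_a1 γ₁ h₁ = 28.92 kPa; P₁ = ½×28.92×4.6 = 66.51.
Layer 2: σ_v at top = γ₁h₁ = 89.24; σ_h top = K_a2×89.24 = 23.47; σ_h base = K_a2×(89.24+17.1×4.9) = 45.51.
P₂ = ½(23.47+45.51)×4.9 = 169.0. Total P_a = 66.51+169.0 = 235.5 kN/m.

235 kN/m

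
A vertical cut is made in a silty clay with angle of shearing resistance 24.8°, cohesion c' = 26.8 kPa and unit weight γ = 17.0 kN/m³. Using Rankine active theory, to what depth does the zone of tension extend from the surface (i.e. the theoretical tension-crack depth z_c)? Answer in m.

K_a = tan²(45° − 24.8°/2) = 0.4090; √K_a = 0.6395.
The active pressure is zero where K_a γ z = 2c√K_a, so z_c = 2c/(γ√K_a) = 2×26.8/(17.0×0.6395) = 4.930 m.

4.93 m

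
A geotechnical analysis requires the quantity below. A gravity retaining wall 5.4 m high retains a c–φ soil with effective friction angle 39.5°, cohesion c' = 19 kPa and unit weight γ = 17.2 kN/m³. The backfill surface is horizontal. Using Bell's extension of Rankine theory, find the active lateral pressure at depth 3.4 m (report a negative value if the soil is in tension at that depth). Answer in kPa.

K_a = (1 − sin φ)/(1 + sin φ) = 0.2224.
σ_a = K_a γ z − 2c√K_a = 0.2224×17.2×3.4 − 2×19×0.4716 = -4.914 kPa.

-4.91 kPa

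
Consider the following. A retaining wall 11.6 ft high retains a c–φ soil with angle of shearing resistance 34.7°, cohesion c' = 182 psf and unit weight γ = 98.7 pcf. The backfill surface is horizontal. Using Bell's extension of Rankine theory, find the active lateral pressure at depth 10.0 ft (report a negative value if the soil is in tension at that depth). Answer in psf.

K_a = (1 − sin φ)/(1 + sin φ) = 0.2745.
σ_a = K_a γ z − 2c√K_a = 0.2745×98.7×10.0 − 2×182×0.5239 = 80.20 psf.

80.2 psf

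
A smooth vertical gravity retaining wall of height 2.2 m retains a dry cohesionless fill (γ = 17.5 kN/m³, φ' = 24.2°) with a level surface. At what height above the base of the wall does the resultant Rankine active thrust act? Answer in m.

K_a = 0.4185.
The pressure distribution is triangular, so the resultant acts at H/3 above the base = 2.2/3 = 0.7333 m.

0.733 m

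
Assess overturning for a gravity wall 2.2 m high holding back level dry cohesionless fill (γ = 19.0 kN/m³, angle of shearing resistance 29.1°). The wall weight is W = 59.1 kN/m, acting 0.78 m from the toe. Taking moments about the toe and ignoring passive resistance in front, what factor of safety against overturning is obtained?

3.96

K_a = tan²(45° − 29.1°/2) = 0.3456.
P_a = ½K_aγH² = 0.5×0.3456×19.0×2.2² = 15.89 kN/m, acting at H/3 = 0.7333 m above the base.
Overturning moment M_o = P_a × H/3 = 15.89 × 0.7333 = 11.65.
Resisting moment M_r = W × 0.78 = 59.1 × 0.78 = 46.10.
FS_overturning = M_r/M_o = 46.10/11.65 = 3.956.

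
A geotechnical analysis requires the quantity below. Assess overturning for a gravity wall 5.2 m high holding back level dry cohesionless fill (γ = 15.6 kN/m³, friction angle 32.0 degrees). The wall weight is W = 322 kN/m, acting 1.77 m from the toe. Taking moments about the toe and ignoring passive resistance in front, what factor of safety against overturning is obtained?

K_a = tan²(45° − 32.0°/2) = 0.3073.
P_a = ½K_aγH² = 0.5×0.3073×15.6×5.2² = 64.80 kN/m, acting at H/3 = 1.733 m above the base.
Overturning moment M_o = P_a × H/3 = 64.80 × 1.733 = 112.3.
Resisting moment M_r = W × 1.77 = 322 × 1.77 = 569.9.
FS_overturning = M_r/M_o = 569.9/112.3 = 5.074.

5.07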